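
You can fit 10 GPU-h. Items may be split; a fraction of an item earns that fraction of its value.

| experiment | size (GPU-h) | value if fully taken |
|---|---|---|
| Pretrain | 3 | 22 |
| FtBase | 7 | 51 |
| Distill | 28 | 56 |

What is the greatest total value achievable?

Best value per unit of size first: Pretrain 22/3≈7.33, FtBase 51/7≈7.29, Distill 56/28≈2.
All 3 GPU-h of Pretrain fit (value 22) ; 7 remain.
All 7 GPU-h of FtBase fit (value 51) ; 0 remain.
Total value = 73.

73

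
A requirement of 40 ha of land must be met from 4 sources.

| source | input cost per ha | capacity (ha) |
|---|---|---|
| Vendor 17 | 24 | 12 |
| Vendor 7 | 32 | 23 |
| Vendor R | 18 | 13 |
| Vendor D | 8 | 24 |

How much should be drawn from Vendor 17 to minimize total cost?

Fill from the cheapest source first.
Take 24 from Vendor D at 8 ; need 16 more.
Vendor R at 18: take all 13 ha ; 3 still needed.
Take 3 from Vendor 17 at 24 to finish.
Vendor 7: unused.

3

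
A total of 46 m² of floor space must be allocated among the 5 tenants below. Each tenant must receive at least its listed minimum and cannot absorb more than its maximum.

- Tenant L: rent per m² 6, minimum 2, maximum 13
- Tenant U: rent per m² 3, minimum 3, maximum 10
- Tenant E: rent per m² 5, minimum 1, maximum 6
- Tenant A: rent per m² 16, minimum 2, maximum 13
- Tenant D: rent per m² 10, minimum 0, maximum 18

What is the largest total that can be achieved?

Meeting every minimum uses 2+3+1+2+0 = 8 m², leaving 38.
Order the tenants by rent per m²: Tenant A 16 > Tenant D 10 > Tenant L 6 > Tenant E 5 > Tenant U 3.
Give Tenant A 11 more to hit its cap of 13 — 27 left.
Tenant D takes 18 more to reach its cap of 18 — 9 left.
Tenant L has room for 11 more but only 9 remain, so it gets 11.
Total = 6×11 + 3×3 + 5×1 + 16×13 + 10×18 = 468.

468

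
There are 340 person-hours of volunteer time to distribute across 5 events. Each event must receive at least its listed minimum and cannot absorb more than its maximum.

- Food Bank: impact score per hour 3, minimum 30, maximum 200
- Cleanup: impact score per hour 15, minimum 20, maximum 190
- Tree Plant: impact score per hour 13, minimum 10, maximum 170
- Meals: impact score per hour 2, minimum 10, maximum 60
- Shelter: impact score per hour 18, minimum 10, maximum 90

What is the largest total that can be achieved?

Meeting every minimum uses 30+20+10+10+10 = 80 person-hours, leaving 260.
Order the events by impact score per hour: Shelter 18 > Cleanup 15 > Tree Plant 13 > Food Bank 3 > Meals 2.
Shelter takes 80 more to reach its cap of 90 → 180 left.
Cleanup: +170 to 190 (cap) → 10 left.
Tree Plant: +10 (room for 160) → 20. Pool exhausted.
Total = 3×30 + 15×190 + 13×20 + 2×10 + 18×90 = 4840.

4840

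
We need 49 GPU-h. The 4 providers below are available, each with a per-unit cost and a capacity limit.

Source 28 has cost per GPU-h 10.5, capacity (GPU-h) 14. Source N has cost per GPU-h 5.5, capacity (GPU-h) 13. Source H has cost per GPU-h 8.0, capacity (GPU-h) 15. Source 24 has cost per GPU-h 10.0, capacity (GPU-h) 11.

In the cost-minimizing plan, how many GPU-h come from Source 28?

10

Fill from the cheapest provider first.
Take 13 from Source N at 5.5 → need 36 more.
Take 15 from Source H at 8.0 → need 21 more.
Source 24 at 10.0: take all 11 GPU-h → 10 still needed.
Take 10 from Source 28 at 10.5 to finish.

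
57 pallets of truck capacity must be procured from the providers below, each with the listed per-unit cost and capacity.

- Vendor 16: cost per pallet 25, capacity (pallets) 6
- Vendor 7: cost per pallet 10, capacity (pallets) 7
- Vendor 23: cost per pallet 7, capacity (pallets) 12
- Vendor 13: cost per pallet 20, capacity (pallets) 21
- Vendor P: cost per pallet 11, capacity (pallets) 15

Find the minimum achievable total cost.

Fill from the cheapest provider first.
Take 12 from Vendor 23 at 7 — need 45 more.
Vendor 7 (10): use full 7 — 38 pallets to go.
Vendor P at 11: take all 15 pallets — 23 still needed.
Vendor 13 (20): use full 21 — 2 pallets to go.
Vendor 16 at 25: take 2 of its 6 — requirement met.
Cost = 12×7 + 7×10 + 15×11 + 21×20 + 2×25 = 789.

789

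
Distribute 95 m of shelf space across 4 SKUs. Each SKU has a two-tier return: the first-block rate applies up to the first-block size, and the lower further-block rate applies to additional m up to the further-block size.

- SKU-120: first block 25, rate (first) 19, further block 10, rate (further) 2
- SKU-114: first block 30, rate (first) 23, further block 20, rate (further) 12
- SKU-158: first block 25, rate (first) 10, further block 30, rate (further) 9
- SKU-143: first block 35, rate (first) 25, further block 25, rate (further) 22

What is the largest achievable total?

2210

Treat each block as its own option and order by rate: SKU-143/first 25 > SKU-114/first 23 > SKU-143/second 22 > SKU-120/first 19 > SKU-114/second 12 > SKU-158/first 10 > SKU-158/second 9 > SKU-120/second 2.
SKU-143/first (25): +35 → 60 left.
SKU-114 first at 23: fill all 30 → 30 left.
Fill SKU-143 second block (25 at 22) → 5 left.
5 remain; put them into SKU-120 first at 19.
Total = 25×35 + 23×30 + 22×25 + 19×5 = 2210.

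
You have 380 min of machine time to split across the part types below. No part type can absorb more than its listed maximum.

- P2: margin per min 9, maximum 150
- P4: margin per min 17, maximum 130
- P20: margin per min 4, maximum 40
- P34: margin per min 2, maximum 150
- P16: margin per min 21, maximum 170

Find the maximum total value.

6500

Order the part types by margin per min: P16 21 > P4 17 > P2 9 > P20 4 > P34 2.
Give P16 170 to hit its cap of 170 → 210 left.
P4: +130 to 130 (cap) → 80 left.
P2: +80 (room for 150) → 80. Pool exhausted.
Total = 9×80 + 17×130 + 21×170 = 6500.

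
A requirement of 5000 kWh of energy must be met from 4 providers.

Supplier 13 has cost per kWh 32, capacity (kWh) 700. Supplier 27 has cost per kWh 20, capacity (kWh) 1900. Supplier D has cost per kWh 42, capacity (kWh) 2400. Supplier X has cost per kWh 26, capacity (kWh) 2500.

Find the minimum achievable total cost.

Fill from the cheapest provider first.
Supplier 27 at 20: take all 1900 kWh → 3100 still needed.
Supplier X (26): use full 2500 → 600 kWh to go.
Take 600 from Supplier 13 at 32 to finish.
Supplier D: unused.
Cost = 1900×20 + 2500×26 + 600×32 = 122200.

122200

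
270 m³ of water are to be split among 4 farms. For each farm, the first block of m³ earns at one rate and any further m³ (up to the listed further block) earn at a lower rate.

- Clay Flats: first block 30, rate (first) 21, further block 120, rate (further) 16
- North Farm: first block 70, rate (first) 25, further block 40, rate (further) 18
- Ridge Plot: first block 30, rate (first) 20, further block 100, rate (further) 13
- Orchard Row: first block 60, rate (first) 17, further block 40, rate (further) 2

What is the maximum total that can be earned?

5360

Rank every tier by rate: North Farm/tier1 25 > Clay Flats/tier1 21 > Ridge Plot/tier1 20 > North Farm/tier2 18 > Orchard Row/tier1 17 > Clay Flats/tier2 16 > Ridge Plot/tier2 13 > Orchard Row/tier2 2.
North Farm/tier1 (25): +70 → 200 left.
Clay Flats/tier1 (21): +30 → 170 left.
Ridge Plot/tier1 (20): +30 → 140 left.
North Farm/tier2 (18): +40 → 100 left.
Orchard Row tier1 at 17: fill all 60 → 40 left.
40 remain; put them into Clay Flats tier2 at 16.
Total = 25×70 + 21×30 + 20×30 + 18×40 + 17×60 + 16×40 = 5360.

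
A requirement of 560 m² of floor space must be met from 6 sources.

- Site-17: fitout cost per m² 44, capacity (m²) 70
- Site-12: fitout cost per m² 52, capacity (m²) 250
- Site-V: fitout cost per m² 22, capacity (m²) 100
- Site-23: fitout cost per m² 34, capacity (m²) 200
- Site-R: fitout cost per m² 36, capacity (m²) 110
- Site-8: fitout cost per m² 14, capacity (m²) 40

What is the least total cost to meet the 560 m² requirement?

18680

Fill from the cheapest source first.
Take 40 from Site-8 at 14 → need 520 more.
Site-V at 22: take all 100 m² → 420 still needed.
Take 200 from Site-23 at 34 → need 220 more.
Take 110 from Site-R at 36 → need 110 more.
Site-17 at 44: take all 70 m² → 40 still needed.
Take 40 from Site-12 at 52 to finish.
Cost = 40×14 + 100×22 + 200×34 + 110×36 + 70×44 + 40×52 = 18680.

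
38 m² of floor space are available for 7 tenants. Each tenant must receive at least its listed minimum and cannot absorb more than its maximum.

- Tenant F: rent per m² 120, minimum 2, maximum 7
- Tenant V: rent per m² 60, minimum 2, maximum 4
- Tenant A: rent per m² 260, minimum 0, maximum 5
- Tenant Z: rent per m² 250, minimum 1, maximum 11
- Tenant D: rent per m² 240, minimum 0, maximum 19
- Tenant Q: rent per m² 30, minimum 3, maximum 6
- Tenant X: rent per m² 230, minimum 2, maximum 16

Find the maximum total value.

Meeting every minimum uses 2+2+0+1+0+3+2 = 10 m², leaving 28.
Order the tenants by rent per m²: Tenant A 260 > Tenant Z 250 > Tenant D 240 > Tenant X 230 > Tenant F 120 > Tenant V 60 > Tenant Q 30.
Give Tenant A 5 more to hit its cap of 5 — 23 left.
Give Tenant Z 10 more to hit its cap of 11 — 13 left.
Only 13 left; Tenant D takes them to reach 13.
Total = 120×2 + 60×2 + 260×5 + 250×11 + 240×13 + 30×3 + 230×2 = 8080.

8080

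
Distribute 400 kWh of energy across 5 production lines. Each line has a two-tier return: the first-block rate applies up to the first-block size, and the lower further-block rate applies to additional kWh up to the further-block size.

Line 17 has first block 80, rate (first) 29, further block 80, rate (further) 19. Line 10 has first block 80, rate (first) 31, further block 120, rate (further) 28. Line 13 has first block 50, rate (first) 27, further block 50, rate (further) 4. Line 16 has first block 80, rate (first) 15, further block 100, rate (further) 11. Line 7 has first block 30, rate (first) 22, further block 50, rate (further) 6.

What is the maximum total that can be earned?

Treat each block as its own option and order by rate: Line 10/T1 31 > Line 17/T1 29 > Line 10/T2 28 > Line 13/T1 27 > Line 7/T1 22 > Line 17/T2 19 > Line 16/T1 15 > Line 16/T2 11 > Line 7/T2 6 > Line 13/T2 4.
Fill Line 10 T1 block (80 at 31) → 320 left.
Line 17 T1 at 29: fill all 80 → 240 left.
Line 10/T2 (28): +120 → 120 left.
Line 13/T1 (27): +50 → 70 left.
Line 7/T1 (22): +30 → 40 left.
Line 17/T2: +40 of 80 at 19; pool empty.
Total = 31×80 + 29×80 + 28×120 + 27×50 + 22×30 + 19×40 = 10930.

10930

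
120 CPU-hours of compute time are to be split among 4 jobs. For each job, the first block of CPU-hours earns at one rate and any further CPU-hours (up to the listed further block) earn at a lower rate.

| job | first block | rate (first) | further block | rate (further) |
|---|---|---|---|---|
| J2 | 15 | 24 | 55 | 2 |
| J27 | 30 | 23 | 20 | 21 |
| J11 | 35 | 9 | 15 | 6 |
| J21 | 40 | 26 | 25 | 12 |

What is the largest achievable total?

Treat each block as its own option and order by rate: J21/tier1 26 > J2/tier1 24 > J27/tier1 23 > J27/tier2 21 > J21/tier2 12 > J11/tier1 9 > J11/tier2 6 > J2/tier2 2.
Fill J21 tier1 block (40 at 26) ; 80 left.
J2/tier1 (24): +15 ; 65 left.
J27/tier1 (23): +30 ; 35 left.
J27 tier2 at 21: fill all 20 ; 15 left.
J21 tier2 at 12: only 15 left, fill 15.
Total = 26×40 + 24×15 + 23×30 + 21×20 + 12×15 = 2690.

2690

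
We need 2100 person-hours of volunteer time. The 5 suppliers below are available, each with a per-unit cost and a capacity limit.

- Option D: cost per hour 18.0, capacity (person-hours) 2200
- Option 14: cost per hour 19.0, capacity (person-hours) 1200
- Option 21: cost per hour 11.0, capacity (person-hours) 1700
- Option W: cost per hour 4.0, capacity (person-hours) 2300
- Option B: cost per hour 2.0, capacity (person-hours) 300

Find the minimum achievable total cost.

Fill from the cheapest supplier first.
Option B (2.0): use full 300 ; 1800 person-hours to go.
Option W (4.0): take the remaining 1800 ; done.
Option 21, Option D, Option 14: unused.
Cost = 300×2.0 + 1800×4.0 = 7800.

7800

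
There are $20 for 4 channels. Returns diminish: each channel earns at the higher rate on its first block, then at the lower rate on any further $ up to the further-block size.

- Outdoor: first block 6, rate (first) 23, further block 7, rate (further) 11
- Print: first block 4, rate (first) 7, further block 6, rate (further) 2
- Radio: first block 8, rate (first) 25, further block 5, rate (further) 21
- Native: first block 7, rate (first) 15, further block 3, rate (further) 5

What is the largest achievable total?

Order all 8 blocks by rate: Radio/first 25 > Outdoor/first 23 > Radio/second 21 > Native/first 15 > Outdoor/second 11 > Print/first 7 > Native/second 5 > Print/second 2.
Fill Radio first block (8 at 25) ; 12 left.
Outdoor first at 23: fill all 6 ; 6 left.
Radio/second (21): +5 ; 1 left.
1 remain; put them into Native first at 15.
Total = 25×8 + 23×6 + 21×5 + 15×1 = 458.

458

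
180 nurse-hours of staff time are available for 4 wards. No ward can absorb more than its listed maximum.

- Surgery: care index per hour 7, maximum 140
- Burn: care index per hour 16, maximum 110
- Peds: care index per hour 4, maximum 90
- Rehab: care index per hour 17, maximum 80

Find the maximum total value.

Order the wards by care index per hour: Rehab 17 > Burn 16 > Surgery 7 > Peds 4.
Give Rehab 80 to hit its cap of 80 → 100 left.
Only 100 left; Burn takes them to reach 100.
Total = 16×100 + 17×80 = 2960.

2960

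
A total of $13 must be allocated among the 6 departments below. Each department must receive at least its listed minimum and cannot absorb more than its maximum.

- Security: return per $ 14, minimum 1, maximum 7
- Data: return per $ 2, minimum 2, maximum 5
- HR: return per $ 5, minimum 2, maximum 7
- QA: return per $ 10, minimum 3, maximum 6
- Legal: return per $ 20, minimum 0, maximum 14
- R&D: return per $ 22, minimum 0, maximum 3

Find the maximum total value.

164

Meeting every minimum uses 1+2+2+3+0+0 = 8 $, leaving 5.
Order the departments by return per $: R&D 22 > Legal 20 > Security 14 > QA 10 > HR 5 > Data 2.
R&D takes 3 more to reach its cap of 3 → 2 left.
Legal has room for 14 more but only 2 remain, so it gets 2.
Total = 14×1 + 2×2 + 5×2 + 10×3 + 20×2 + 22×3 = 164.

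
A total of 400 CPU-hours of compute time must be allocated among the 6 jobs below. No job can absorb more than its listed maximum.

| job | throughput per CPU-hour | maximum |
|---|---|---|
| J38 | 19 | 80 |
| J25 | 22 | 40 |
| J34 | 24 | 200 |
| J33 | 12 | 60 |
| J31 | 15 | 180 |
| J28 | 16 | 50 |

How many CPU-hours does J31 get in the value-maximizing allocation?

30

Rank by throughput per CPU-hour: J34 24 > J25 22 > J38 19 > J28 16 > J31 15 > J33 12.
Give J34 200 to hit its cap of 200 ; 200 left.
J25 takes 40 to reach its cap of 40 ; 160 left.
Give J38 80 to hit its cap of 80 ; 80 left.
Give J28 50 to hit its cap of 50 ; 30 left.
J31: +30 (room for 180) → 30. Pool exhausted.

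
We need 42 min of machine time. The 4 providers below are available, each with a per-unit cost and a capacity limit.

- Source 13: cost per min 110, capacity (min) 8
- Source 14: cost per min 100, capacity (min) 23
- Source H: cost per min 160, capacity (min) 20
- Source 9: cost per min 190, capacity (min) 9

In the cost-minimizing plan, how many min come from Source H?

Use providers in increasing cost order.
Source 14 (100): use full 23 → 19 min to go.
Take 8 from Source 13 at 110 → need 11 more.
Take 11 from Source H at 160 to finish.
Source 9: unused.

11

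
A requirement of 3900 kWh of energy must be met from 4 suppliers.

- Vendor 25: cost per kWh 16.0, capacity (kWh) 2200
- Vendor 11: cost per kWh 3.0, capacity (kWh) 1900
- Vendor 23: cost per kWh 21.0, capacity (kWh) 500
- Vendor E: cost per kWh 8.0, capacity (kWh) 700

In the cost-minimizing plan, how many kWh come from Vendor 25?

Cheapest first:
Take 1900 from Vendor 11 at 3.0 — need 2000 more.
Take 700 from Vendor E at 8.0 — need 1300 more.
Vendor 25 at 16.0: take 1300 of its 2200 — requirement met.
Vendor 23: unused.

1300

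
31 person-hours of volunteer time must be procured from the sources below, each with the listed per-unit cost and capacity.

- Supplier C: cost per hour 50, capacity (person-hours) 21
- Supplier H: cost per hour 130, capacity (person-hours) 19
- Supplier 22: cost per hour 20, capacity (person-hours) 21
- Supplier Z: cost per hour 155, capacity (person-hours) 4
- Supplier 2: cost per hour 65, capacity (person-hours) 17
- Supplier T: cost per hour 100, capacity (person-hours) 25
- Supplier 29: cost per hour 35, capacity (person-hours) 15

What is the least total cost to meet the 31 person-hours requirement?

770

Fill from the cheapest source first.
Supplier 22 at 20: take all 21 person-hours — 10 still needed.
Take 10 from Supplier 29 at 35 to finish.
Supplier C, Supplier 2, Supplier T, Supplier H, Supplier Z: unused.
Cost = 21×20 + 10×35 = 770.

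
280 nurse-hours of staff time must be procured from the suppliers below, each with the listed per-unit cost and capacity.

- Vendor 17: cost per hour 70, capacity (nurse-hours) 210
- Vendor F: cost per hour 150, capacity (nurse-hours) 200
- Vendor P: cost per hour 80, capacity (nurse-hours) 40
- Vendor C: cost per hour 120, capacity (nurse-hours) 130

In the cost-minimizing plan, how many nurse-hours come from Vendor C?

Cheapest first:
Take 210 from Vendor 17 at 70 ; need 70 more.
Vendor P (80): use full 40 ; 30 nurse-hours to go.
Vendor C (120): take the remaining 30 ; done.
Vendor F: unused.

30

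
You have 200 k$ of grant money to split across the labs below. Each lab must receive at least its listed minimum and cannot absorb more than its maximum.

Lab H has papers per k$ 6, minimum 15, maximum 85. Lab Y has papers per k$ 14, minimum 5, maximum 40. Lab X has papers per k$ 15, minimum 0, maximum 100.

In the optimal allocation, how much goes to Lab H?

60

Meeting every minimum uses 15+5+0 = 20 k$, leaving 180.
Highest papers per k$ first: Lab X 15 > Lab Y 14 > Lab H 6.
Lab X takes 100 more to reach its cap of 100 ; 80 left.
Lab Y: +35 to 40 (cap) ; 45 left.
Lab H: +45 (room for 70) → 60. Pool exhausted.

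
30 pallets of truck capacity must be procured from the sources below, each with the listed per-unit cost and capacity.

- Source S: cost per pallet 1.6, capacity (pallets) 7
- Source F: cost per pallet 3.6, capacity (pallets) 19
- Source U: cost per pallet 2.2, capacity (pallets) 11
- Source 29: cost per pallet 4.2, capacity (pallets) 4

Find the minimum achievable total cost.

78.6

Fill from the cheapest source first.
Source S (1.6): use full 7 → 23 pallets to go.
Source U (2.2): use full 11 → 12 pallets to go.
Source F (3.6): take the remaining 12 → done.
Source 29: unused.
Cost = 7×1.6 + 11×2.2 + 12×3.6 = 78.6.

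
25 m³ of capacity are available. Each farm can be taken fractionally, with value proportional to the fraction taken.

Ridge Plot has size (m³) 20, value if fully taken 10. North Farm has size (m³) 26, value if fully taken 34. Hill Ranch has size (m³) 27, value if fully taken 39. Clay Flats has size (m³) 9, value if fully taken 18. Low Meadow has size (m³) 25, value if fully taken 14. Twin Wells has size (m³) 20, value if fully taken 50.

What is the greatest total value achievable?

Rank by value-to-size ratio: Twin Wells 50/20≈2.5, Clay Flats 18/9≈2, Hill Ranch 39/27≈1.44, North Farm 34/26≈1.31, Low Meadow 14/25≈0.56, Ridge Plot 10/20≈0.5.
Twin Wells: take in full, 20 m³ for value 50 → 5 left.
Only 5 m³ remain; take 5/9 of Clay Flats for value 18×5/9 = 10.
Total value = 60.

60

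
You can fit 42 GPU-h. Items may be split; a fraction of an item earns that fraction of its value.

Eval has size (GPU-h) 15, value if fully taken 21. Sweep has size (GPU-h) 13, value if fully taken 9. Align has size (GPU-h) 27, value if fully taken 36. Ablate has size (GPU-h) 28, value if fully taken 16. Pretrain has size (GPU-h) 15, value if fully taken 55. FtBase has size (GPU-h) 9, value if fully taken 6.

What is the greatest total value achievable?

92

Best value per unit of size first: Pretrain 55/15≈3.67, Eval 21/15≈1.4, Align 36/27≈1.33, Sweep 9/13≈0.692, FtBase 6/9≈0.667, Ablate 16/28≈0.571.
All 15 GPU-h of Pretrain fit (value 55) — 27 remain.
Take all of Eval (15 GPU-h, value 21) — 12 GPU-h left.
Fill the last 12 GPU-h with part of Align: 12/27 of it earns 16.
Total value = 92.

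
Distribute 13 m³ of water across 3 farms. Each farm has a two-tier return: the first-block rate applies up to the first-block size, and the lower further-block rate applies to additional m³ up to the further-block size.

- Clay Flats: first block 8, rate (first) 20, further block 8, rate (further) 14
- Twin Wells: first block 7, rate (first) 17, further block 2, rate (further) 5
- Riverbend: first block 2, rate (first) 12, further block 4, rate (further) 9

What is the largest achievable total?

Order all 6 blocks by rate: Clay Flats/first 20 > Twin Wells/first 17 > Clay Flats/second 14 > Riverbend/first 12 > Riverbend/second 9 > Twin Wells/second 5.
Clay Flats/first (20): +8 → 5 left.
Twin Wells first at 17: only 5 left, fill 5.
Total = 20×8 + 17×5 = 245.

245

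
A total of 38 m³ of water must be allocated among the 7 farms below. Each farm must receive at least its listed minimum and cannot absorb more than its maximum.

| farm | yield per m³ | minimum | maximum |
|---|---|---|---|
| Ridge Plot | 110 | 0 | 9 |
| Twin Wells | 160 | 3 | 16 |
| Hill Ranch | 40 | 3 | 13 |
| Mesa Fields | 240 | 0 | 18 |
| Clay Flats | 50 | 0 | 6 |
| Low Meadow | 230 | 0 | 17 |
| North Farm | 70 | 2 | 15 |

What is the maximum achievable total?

7820

Meeting every minimum uses 0+3+3+0+0+0+2 = 8 m³, leaving 30.
Highest yield per m³ first: Mesa Fields 240 > Low Meadow 230 > Twin Wells 160 > Ridge Plot 110 > North Farm 70 > Clay Flats 50 > Hill Ranch 40.
Mesa Fields takes 18 more to reach its cap of 18 → 12 left.
Only 12 left; Low Meadow takes them to reach 12.
Total = 160×3 + 40×3 + 240×18 + 230×12 + 70×2 = 7820.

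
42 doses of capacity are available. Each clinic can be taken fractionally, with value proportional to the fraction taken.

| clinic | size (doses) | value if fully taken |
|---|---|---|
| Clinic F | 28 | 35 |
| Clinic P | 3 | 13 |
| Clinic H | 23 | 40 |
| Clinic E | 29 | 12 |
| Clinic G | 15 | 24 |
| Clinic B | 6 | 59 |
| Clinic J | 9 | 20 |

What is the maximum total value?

133.6

Best value per unit of size first: Clinic B 59/6≈9.83, Clinic P 13/3≈4.33, Clinic J 20/9≈2.22, Clinic H 40/23≈1.74, Clinic G 24/15≈1.6, Clinic F 35/28≈1.25, Clinic E 12/29≈0.414.
Take all of Clinic B (6 doses, value 59) → 36 doses left.
All 3 doses of Clinic P fit (value 13) → 33 remain.
Take all of Clinic J (9 doses, value 20) → 24 doses left.
All 23 doses of Clinic H fit (value 40) → 1 remain.
Only 1 doses remain; take 1/15 of Clinic G for value 24×1/15 = 1.6.
Total value = 133.6.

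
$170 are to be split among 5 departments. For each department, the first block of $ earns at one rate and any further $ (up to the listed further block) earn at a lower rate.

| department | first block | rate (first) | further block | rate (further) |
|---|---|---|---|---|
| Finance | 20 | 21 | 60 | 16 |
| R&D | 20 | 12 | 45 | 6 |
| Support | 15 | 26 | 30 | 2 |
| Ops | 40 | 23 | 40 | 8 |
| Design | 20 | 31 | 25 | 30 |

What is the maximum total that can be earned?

3900

Rank every tier by rate: Design/tier1 31 > Design/tier2 30 > Support/tier1 26 > Ops/tier1 23 > Finance/tier1 21 > Finance/tier2 16 > R&D/tier1 12 > Ops/tier2 8 > R&D/tier2 6 > Support/tier2 2.
Design tier1 at 31: fill all 20 ; 150 left.
Design tier2 at 30: fill all 25 ; 125 left.
Support tier1 at 26: fill all 15 ; 110 left.
Fill Ops tier1 block (40 at 23) ; 70 left.
Finance/tier1 (21): +20 ; 50 left.
Finance/tier2: +50 of 60 at 16; pool empty.
Total = 31×20 + 30×25 + 26×15 + 23×40 + 21×20 + 16×50 = 3900.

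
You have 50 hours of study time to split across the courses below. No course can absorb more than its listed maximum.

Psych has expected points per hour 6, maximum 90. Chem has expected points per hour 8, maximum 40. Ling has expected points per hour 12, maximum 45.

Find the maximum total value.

Order the courses by expected points per hour: Ling 12 > Chem 8 > Psych 6.
Give Ling 45 to hit its cap of 45 — 5 left.
Only 5 left; Chem takes them to reach 5.
Total = 8×5 + 12×45 = 580.

580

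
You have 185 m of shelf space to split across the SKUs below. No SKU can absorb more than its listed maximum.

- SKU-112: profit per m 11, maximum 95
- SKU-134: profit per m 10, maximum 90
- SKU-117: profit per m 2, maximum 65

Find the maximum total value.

1945

Highest profit per m first: SKU-112 11 > SKU-134 10 > SKU-117 2.
Give SKU-112 95 to hit its cap of 95 ; 90 left.
SKU-134 takes 90 to reach its cap of 90 ; 0 left.
Total = 11×95 + 10×90 = 1945.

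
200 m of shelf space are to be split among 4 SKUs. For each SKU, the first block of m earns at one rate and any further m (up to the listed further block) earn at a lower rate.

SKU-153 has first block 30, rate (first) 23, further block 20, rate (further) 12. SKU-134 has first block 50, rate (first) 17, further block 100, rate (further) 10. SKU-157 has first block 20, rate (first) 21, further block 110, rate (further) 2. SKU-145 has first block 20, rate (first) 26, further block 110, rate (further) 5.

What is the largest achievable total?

Treat each block as its own option and order by rate: SKU-145/first 26 > SKU-153/first 23 > SKU-157/first 21 > SKU-134/first 17 > SKU-153/second 12 > SKU-134/second 10 > SKU-145/second 5 > SKU-157/second 2.
SKU-145/first (26): +20 ; 180 left.
SKU-153/first (23): +30 ; 150 left.
Fill SKU-157 first block (20 at 21) ; 130 left.
Fill SKU-134 first block (50 at 17) ; 80 left.
SKU-153 second at 12: fill all 20 ; 60 left.
SKU-134/second: +60 of 100 at 10; pool empty.
Total = 26×20 + 23×30 + 21×20 + 17×50 + 12×20 + 10×60 = 3320.

3320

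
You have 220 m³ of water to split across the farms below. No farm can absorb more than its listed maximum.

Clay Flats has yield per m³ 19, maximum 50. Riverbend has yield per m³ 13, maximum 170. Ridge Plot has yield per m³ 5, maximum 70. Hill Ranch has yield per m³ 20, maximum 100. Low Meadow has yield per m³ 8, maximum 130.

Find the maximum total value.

3860

Order the farms by yield per m³: Hill Ranch 20 > Clay Flats 19 > Riverbend 13 > Low Meadow 8 > Ridge Plot 5.
Hill Ranch takes 100 to reach its cap of 100 ; 120 left.
Give Clay Flats 50 to hit its cap of 50 ; 70 left.
Riverbend: +70 (room for 170) → 70. Pool exhausted.
Total = 19×50 + 13×70 + 20×100 = 3860.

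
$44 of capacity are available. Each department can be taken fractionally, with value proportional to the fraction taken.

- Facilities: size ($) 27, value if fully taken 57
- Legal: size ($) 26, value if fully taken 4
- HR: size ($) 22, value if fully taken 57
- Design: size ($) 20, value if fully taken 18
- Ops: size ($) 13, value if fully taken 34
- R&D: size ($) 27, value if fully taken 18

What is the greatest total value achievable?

Best value per unit of size first: Ops 34/13≈2.62, HR 57/22≈2.59, Facilities 57/27≈2.11, Design 18/20≈0.9, R&D 18/27≈0.667, Legal 4/26≈0.154.
Ops: take in full, 13 $ for value 34 → 31 left.
HR: take in full, 22 $ for value 57 → 9 left.
9 $ left: a 9/27 share of Facilities gives 57×9/27 = 19.
Total value = 110.

110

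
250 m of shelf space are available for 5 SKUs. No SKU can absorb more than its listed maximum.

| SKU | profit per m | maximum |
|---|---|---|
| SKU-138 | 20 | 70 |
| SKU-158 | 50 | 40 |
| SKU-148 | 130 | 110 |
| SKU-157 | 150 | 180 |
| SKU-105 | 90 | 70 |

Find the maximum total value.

Order the SKUs by profit per m: SKU-157 150 > SKU-148 130 > SKU-105 90 > SKU-158 50 > SKU-138 20.
SKU-157: +180 to 180 (cap) → 70 left.
SKU-148: +70 (room for 110) → 70. Pool exhausted.
Total = 130×70 + 150×180 = 36100.

36100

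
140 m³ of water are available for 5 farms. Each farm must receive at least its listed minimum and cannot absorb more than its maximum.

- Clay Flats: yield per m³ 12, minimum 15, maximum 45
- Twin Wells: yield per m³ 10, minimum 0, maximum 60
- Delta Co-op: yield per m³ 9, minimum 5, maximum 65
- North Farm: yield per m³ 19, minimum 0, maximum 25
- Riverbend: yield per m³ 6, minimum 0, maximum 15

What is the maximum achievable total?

Meeting every minimum uses 15+0+5+0+0 = 20 m³, leaving 120.
Rank by yield per m³: North Farm 19 > Clay Flats 12 > Twin Wells 10 > Delta Co-op 9 > Riverbend 6.
North Farm: +25 to 25 (cap) ; 95 left.
Clay Flats takes 30 more to reach its cap of 45 ; 65 left.
Twin Wells takes 60 more to reach its cap of 60 ; 5 left.
Only 5 left; Delta Co-op takes them to reach 10.
Total = 12×45 + 10×60 + 9×10 + 19×25 = 1705.

1705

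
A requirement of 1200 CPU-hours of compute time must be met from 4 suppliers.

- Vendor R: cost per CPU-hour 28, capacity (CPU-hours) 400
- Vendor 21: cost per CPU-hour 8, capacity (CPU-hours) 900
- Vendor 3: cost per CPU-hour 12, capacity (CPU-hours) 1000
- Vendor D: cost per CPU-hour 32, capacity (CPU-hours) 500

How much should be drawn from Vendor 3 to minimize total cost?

Cheapest first:
Take 900 from Vendor 21 at 8 → need 300 more.
Vendor 3 (12): take the remaining 300 → done.
Vendor R, Vendor D: unused.

300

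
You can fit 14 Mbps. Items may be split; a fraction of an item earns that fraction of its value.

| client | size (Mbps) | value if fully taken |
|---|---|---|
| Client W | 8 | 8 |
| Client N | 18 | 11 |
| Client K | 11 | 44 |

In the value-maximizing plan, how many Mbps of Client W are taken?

3

Rank by value-to-size ratio: Client K 44/11≈4, Client W 8/8≈1, Client N 11/18≈0.611.
All 11 Mbps of Client K fit (value 44) → 3 remain.
Only 3 Mbps remain; take 3/8 of Client W for value 8×3/8 = 3.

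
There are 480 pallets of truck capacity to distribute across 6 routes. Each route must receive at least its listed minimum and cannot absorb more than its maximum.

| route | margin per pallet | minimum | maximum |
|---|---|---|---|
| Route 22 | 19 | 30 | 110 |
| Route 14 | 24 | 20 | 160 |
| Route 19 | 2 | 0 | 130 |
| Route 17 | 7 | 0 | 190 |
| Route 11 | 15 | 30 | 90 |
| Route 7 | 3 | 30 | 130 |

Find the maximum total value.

8000

Meeting every minimum uses 30+20+0+0+30+30 = 110 pallets, leaving 370.
Rank by margin per pallet: Route 14 24 > Route 22 19 > Route 11 15 > Route 17 7 > Route 7 3 > Route 19 2.
Route 14 takes 140 more to reach its cap of 160 ; 230 left.
Give Route 22 80 more to hit its cap of 110 ; 150 left.
Route 11 takes 60 more to reach its cap of 90 ; 90 left.
Only 90 left; Route 17 takes them to reach 90.
Total = 19×110 + 24×160 + 7×90 + 15×90 + 3×30 = 8000.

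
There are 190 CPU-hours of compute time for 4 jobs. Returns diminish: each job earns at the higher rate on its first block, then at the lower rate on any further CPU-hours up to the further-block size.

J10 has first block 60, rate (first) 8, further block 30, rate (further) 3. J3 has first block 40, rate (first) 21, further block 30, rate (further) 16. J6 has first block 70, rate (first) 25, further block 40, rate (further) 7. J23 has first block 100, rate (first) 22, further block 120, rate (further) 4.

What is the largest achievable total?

4370

Order all 8 blocks by rate: J6/tier1 25 > J23/tier1 22 > J3/tier1 21 > J3/tier2 16 > J10/tier1 8 > J6/tier2 7 > J23/tier2 4 > J10/tier2 3.
J6/tier1 (25): +70 ; 120 left.
Fill J23 tier1 block (100 at 22) ; 20 left.
J3 tier1 at 21: only 20 left, fill 20.
Total = 25×70 + 22×100 + 21×20 = 4370.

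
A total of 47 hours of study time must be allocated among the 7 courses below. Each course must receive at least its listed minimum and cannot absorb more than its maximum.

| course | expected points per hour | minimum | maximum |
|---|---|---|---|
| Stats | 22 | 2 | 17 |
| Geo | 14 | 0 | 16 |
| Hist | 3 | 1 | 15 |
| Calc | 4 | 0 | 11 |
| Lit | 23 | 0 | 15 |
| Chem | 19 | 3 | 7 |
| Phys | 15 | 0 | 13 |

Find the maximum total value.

960

Meeting every minimum uses 2+0+1+0+0+3+0 = 6 hours, leaving 41.
Rank by expected points per hour: Lit 23 > Stats 22 > Chem 19 > Phys 15 > Geo 14 > Calc 4 > Hist 3.
Lit: +15 to 15 (cap) → 26 left.
Stats takes 15 more to reach its cap of 17 → 11 left.
Give Chem 4 more to hit its cap of 7 → 7 left.
Phys: +7 (room for 13) → 7. Pool exhausted.
Total = 22×17 + 3×1 + 23×15 + 19×7 + 15×7 = 960.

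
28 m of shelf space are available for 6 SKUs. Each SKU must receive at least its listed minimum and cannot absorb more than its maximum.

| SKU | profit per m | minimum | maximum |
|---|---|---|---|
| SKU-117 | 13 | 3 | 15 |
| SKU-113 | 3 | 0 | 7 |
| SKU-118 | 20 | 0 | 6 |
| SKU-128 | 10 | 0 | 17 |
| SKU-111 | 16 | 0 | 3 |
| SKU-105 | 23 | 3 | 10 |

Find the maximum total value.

Meeting every minimum uses 3+0+0+0+0+3 = 6 m, leaving 22.
Highest profit per m first: SKU-105 23 > SKU-118 20 > SKU-111 16 > SKU-117 13 > SKU-128 10 > SKU-113 3.
SKU-105 takes 7 more to reach its cap of 10 — 15 left.
Give SKU-118 6 more to hit its cap of 6 — 9 left.
Give SKU-111 3 more to hit its cap of 3 — 6 left.
SKU-117 has room for 12 more but only 6 remain, so it gets 9.
Total = 13×9 + 20×6 + 16×3 + 23×10 = 515.

515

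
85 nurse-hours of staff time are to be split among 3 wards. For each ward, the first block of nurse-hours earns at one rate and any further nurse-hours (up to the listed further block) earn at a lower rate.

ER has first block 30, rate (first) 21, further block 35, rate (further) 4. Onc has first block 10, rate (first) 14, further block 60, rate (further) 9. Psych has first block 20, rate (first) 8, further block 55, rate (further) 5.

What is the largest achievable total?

1175

Order all 6 blocks by rate: ER/T1 21 > Onc/T1 14 > Onc/T2 9 > Psych/T1 8 > Psych/T2 5 > ER/T2 4.
ER/T1 (21): +30 ; 55 left.
Fill Onc T1 block (10 at 14) ; 45 left.
Onc/T2: +45 of 60 at 9; pool empty.
Total = 21×30 + 14×10 + 9×45 = 1175.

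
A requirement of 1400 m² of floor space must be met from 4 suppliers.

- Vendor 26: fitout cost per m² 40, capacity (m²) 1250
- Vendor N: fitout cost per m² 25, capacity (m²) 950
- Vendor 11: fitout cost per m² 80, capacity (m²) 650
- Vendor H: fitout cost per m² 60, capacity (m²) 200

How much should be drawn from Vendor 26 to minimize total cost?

450

Fill from the cheapest supplier first.
Vendor N (25): use full 950 — 450 m² to go.
Vendor 26 (40): take the remaining 450 — done.
Vendor H, Vendor 11: unused.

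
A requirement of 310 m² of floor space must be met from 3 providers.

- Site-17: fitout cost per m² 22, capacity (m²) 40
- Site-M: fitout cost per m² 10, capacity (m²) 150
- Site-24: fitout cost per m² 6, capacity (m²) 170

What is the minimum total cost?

Fill from the cheapest provider first.
Take 170 from Site-24 at 6 → need 140 more.
Take 140 from Site-M at 10 to finish.
Site-17: unused.
Cost = 170×6 + 140×10 = 2420.

2420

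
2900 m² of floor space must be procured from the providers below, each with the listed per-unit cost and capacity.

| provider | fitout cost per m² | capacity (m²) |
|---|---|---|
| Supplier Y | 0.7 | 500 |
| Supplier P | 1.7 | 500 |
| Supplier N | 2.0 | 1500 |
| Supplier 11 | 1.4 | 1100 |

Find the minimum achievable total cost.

Fill from the cheapest provider first.
Supplier Y (0.7): use full 500 — 2400 m² to go.
Supplier 11 at 1.4: take all 1100 m² — 1300 still needed.
Take 500 from Supplier P at 1.7 — need 800 more.
Supplier N (2.0): take the remaining 800 — done.
Cost = 500×0.7 + 1100×1.4 + 500×1.7 + 800×2.0 = 4340.

4340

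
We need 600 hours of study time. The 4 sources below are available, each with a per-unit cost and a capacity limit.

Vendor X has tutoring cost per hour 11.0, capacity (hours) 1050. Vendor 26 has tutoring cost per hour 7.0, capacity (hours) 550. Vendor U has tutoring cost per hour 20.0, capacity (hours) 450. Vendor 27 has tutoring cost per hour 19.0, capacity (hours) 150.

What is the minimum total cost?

4400

Use sources in increasing cost order.
Vendor 26 (7.0): use full 550 ; 50 hours to go.
Vendor X (11.0): take the remaining 50 ; done.
Vendor 27, Vendor U: unused.
Cost = 550×7.0 + 50×11.0 = 4400.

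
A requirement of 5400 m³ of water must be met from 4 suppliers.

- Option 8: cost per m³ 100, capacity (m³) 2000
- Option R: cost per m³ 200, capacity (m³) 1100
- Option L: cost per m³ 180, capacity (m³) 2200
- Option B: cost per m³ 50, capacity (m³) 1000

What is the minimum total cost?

Cheapest first:
Take 1000 from Option B at 50 → need 4400 more.
Take 2000 from Option 8 at 100 → need 2400 more.
Option L at 180: take all 2200 m³ → 200 still needed.
Take 200 from Option R at 200 to finish.
Cost = 1000×50 + 2000×100 + 2200×180 + 200×200 = 686000.

686000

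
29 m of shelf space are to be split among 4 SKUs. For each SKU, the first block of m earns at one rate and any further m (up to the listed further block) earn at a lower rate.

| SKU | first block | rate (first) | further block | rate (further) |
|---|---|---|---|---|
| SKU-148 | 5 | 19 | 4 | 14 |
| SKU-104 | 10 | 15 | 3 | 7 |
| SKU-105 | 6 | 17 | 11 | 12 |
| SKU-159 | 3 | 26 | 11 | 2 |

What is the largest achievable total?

493

Treat each block as its own option and order by rate: SKU-159/tier1 26 > SKU-148/tier1 19 > SKU-105/tier1 17 > SKU-104/tier1 15 > SKU-148/tier2 14 > SKU-105/tier2 12 > SKU-104/tier2 7 > SKU-159/tier2 2.
SKU-159 tier1 at 26: fill all 3 ; 26 left.
SKU-148 tier1 at 19: fill all 5 ; 21 left.
SKU-105 tier1 at 17: fill all 6 ; 15 left.
SKU-104/tier1 (15): +10 ; 5 left.
Fill SKU-148 tier2 block (4 at 14) ; 1 left.
1 remain; put them into SKU-105 tier2 at 12.
Total = 26×3 + 19×5 + 17×6 + 15×10 + 14×4 + 12×1 = 493.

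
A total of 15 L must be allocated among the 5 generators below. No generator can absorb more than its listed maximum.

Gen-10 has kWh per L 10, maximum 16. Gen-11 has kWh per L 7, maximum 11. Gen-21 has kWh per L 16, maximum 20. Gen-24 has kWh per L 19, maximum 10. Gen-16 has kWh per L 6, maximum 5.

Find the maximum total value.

270

Highest kWh per L first: Gen-24 19 > Gen-21 16 > Gen-10 10 > Gen-11 7 > Gen-16 6.
Gen-24: +10 to 10 (cap) → 5 left.
Only 5 left; Gen-21 takes them to reach 5.
Total = 16×5 + 19×10 = 270.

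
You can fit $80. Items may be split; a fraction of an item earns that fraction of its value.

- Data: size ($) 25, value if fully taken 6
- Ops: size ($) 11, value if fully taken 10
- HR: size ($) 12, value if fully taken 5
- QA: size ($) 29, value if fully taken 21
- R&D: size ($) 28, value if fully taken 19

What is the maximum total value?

55

Best value per unit of size first: Ops 10/11≈0.909, QA 21/29≈0.724, R&D 19/28≈0.679, HR 5/12≈0.417, Data 6/25≈0.24.
All 11 $ of Ops fit (value 10) → 69 remain.
Take all of QA (29 $, value 21) → 40 $ left.
All 28 $ of R&D fit (value 19) → 12 remain.
All 12 $ of HR fit (value 5) → 0 remain.
Total value = 55.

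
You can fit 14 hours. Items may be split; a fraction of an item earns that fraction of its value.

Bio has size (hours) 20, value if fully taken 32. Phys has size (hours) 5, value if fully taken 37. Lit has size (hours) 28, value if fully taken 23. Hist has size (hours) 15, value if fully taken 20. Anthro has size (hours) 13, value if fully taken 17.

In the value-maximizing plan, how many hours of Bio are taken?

Rank by value-to-size ratio: Phys 37/5≈7.4, Bio 32/20≈1.6, Hist 20/15≈1.33, Anthro 17/13≈1.31, Lit 23/28≈0.821.
All 5 hours of Phys fit (value 37) ; 9 remain.
Fill the last 9 hours with part of Bio: 9/20 of it earns 14.4.

9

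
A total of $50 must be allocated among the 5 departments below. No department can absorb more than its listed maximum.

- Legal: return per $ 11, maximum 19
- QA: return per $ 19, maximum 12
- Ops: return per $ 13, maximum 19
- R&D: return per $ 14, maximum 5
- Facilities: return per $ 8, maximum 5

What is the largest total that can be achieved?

699

Highest return per $ first: QA 19 > R&D 14 > Ops 13 > Legal 11 > Facilities 8.
QA takes 12 to reach its cap of 12 ; 38 left.
R&D: +5 to 5 (cap) ; 33 left.
Ops: +19 to 19 (cap) ; 14 left.
Legal has room for 19 but only 14 remain, so it gets 14.
Total = 11×14 + 19×12 + 13×19 + 14×5 = 699.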